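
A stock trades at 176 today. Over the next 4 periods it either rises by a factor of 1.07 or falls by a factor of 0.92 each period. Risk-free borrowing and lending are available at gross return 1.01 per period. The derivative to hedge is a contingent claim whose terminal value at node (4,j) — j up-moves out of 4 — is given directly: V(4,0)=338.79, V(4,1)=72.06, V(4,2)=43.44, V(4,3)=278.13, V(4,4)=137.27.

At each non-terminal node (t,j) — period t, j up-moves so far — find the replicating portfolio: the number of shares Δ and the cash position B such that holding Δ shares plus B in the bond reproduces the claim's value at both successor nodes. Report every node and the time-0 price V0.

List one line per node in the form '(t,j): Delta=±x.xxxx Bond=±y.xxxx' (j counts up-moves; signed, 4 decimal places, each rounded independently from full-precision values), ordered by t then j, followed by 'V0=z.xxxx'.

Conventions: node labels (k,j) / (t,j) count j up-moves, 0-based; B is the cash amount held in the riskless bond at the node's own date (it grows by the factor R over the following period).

Since d<R<u, set p* = (R−d)/(u−d) = 0.6000; price each node as the discounted p*-expectation of its children.
Payoffs at expiry: V(4,0)=338.7900, V(4,1)=72.0600, V(4,2)=43.4400, V(4,3)=278.1300, V(4,4)=137.2700
(3,0): S=137.0491. Δ = (V_up−V_dn)/(S_up−S_dn) = (72.0600−338.7900)/(146.6425−126.0852) = -12.9749. V = [p*·72.0600 + (1−p*)·338.7900]/1.01 = 176.9822. B = V − Δ·S = 1955.1822.
(3,1): S=159.3940. Δ = (V_up−V_dn)/(S_up−S_dn) = (43.4400−72.0600)/(170.5516−146.6425) = -1.1970. V = [p*·43.4400 + (1−p*)·72.0600]/1.01 = 54.3446. B = V − Δ·S = 245.1446.
(3,2): S=185.3822. Δ = (V_up−V_dn)/(S_up−S_dn) = (278.1300−43.4400)/(198.3590−170.5516) = 8.4399. V = [p*·278.1300 + (1−p*)·43.4400]/1.01 = 182.4297. B = V − Δ·S = -1382.1703.
(3,3): S=215.6076. Δ = (V_up−V_dn)/(S_up−S_dn) = (137.2700−278.1300)/(230.7001−198.3590) = -4.3554. V = [p*·137.2700 + (1−p*)·278.1300]/1.01 = 191.6970. B = V − Δ·S = 1130.7637.
(2,0): S=148.9664. Δ = (V_up−V_dn)/(S_up−S_dn) = (54.3446−176.9822)/(159.3940−137.0491) = -5.4884. V = [p*·54.3446 + (1−p*)·176.9822]/1.01 = 102.3758. B = V − Δ·S = 919.9600.
(2,1): S=173.2544. Δ = (V_up−V_dn)/(S_up−S_dn) = (182.4297−54.3446)/(185.3822−159.3940) = 4.9286. V = [p*·182.4297 + (1−p*)·54.3446]/1.01 = 129.8967. B = V − Δ·S = -724.0043.
(2,2): S=201.5024. Δ = (V_up−V_dn)/(S_up−S_dn) = (191.6970−182.4297)/(215.6076−185.3822) = 0.3066. V = [p*·191.6970 + (1−p*)·182.4297]/1.01 = 186.1288. B = V − Δ·S = 124.3466.
(1,0): S=161.9200. Δ = (V_up−V_dn)/(S_up−S_dn) = (129.8967−102.3758)/(173.2544−148.9664) = 1.1331. V = [p*·129.8967 + (1−p*)·102.3758]/1.01 = 117.7112. B = V − Δ·S = -65.7610.
(1,1): S=188.3200. Δ = (V_up−V_dn)/(S_up−S_dn) = (186.1288−129.8967)/(201.5024−173.2544) = 1.9907. V = [p*·186.1288 + (1−p*)·129.8967]/1.01 = 162.0158. B = V − Δ·S = -212.8651.
(0,0): S=176.0000. Δ = (V_up−V_dn)/(S_up−S_dn) = (162.0158−117.7112)/(188.3200−161.9200) = 1.6782. V = [p*·162.0158 + (1−p*)·117.7112]/1.01 = 142.8653. B = V − Δ·S = -152.4985.
As a check, the time-0 holding Δ(0,0)·S0 + B(0,0) comes to 142.8653 — exactly V0.

(0,0): Delta=1.6782 Bond=-152.4985
(1,0): Delta=1.1331 Bond=-65.7610
(1,1): Delta=1.9907 Bond=-212.8651
(2,0): Delta=-5.4884 Bond=919.9600
(2,1): Delta=4.9286 Bond=-724.0043
(2,2): Delta=0.3066 Bond=124.3466
(3,0): Delta=-12.9749 Bond=1955.1822
(3,1): Delta=-1.1970 Bond=245.1446
(3,2): Delta=8.4399 Bond=-1382.1703
(3,3): Delta=-4.3554 Bond=1130.7637
V0=142.8653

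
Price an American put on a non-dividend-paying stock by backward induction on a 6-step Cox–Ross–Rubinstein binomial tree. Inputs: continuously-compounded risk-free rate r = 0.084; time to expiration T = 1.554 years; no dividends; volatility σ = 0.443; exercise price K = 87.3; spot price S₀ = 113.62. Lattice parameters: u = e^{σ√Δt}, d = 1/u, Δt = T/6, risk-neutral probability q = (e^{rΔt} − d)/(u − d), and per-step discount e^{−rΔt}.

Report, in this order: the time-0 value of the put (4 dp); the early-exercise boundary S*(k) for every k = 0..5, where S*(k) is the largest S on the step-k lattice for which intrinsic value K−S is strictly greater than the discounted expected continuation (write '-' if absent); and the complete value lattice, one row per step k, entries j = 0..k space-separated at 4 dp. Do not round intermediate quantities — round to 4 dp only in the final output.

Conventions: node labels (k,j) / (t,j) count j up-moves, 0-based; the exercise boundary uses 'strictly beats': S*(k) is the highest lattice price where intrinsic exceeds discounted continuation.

price = 8.1187
boundary = - - - 57.7720 46.1110 57.7720
tree:
8.1187
12.8992 3.5503
19.8895 6.2648 0.9090
29.5280 10.8359 1.8295 0.0000
41.1890 18.2403 3.6824 0.0000 0.0000
50.4962 29.5280 7.4118 0.0000 0.0000 0.0000
57.9249 41.1890 14.9181 0.0000 0.0000 0.0000 0.0000

Δt=0.25900  u=1.25289  d=0.79816  q=0.49224  discount=0.97848
step 6 (expiry): payoffs max(K−S,0) = 57.9249 41.1890 14.9181 0.0000 0.0000 0.0000 0.0000
step 5: (k=5,j=0): S=36.8038, K−S=50.4962, hold=48.6174 ⇒ V=50.4962 exercise | (k=5,j=1): S=57.7720, K−S=29.5280, hold=27.6492 ⇒ V=29.5280 exercise | (k=5,j=2): S=90.6864, K−S=0.0000, hold=7.4118 ⇒ V=7.4118 continue | (k=5,j=3): S=142.3532, K−S=0.0000, hold=0.0000 ⇒ V=0.0000 continue | (k=5,j=4): S=223.4561, K−S=0.0000, hold=0.0000 ⇒ V=0.0000 continue | (k=5,j=5): S=350.7656, K−S=0.0000, hold=0.0000 ⇒ V=0.0000 continue  boundary S*=57.7720
step 4: (k=4,j=0): S=46.1110, K−S=41.1890, hold=39.3102 ⇒ V=41.1890 exercise | (k=4,j=1): S=72.3819, K−S=14.9181, hold=18.2403 ⇒ V=18.2403 continue | (k=4,j=2): S=113.6200, K−S=0.0000, hold=3.6824 ⇒ V=3.6824 continue | (k=4,j=3): S=178.3527, K−S=0.0000, hold=0.0000 ⇒ V=0.0000 continue | (k=4,j=4): S=279.9655, K−S=0.0000, hold=0.0000 ⇒ V=0.0000 continue  boundary S*=46.1110
step 3: (k=3,j=0): S=57.7720, K−S=29.5280, hold=29.2493 ⇒ V=29.5280 exercise | (k=3,j=1): S=90.6864, K−S=0.0000, hold=10.8359 ⇒ V=10.8359 continue | (k=3,j=2): S=142.3532, K−S=0.0000, hold=1.8295 ⇒ V=1.8295 continue | (k=3,j=3): S=223.4561, K−S=0.0000, hold=0.0000 ⇒ V=0.0000 continue  boundary S*=57.7720
step 2: (k=2,j=0): S=72.3819, K−S=14.9181, hold=19.8895 ⇒ V=19.8895 continue | (k=2,j=1): S=113.6200, K−S=0.0000, hold=6.2648 ⇒ V=6.2648 continue | (k=2,j=2): S=178.3527, K−S=0.0000, hold=0.9090 ⇒ V=0.9090 continue  boundary S*=-
step 1: (k=1,j=0): S=90.6864, K−S=0.0000, hold=12.8992 ⇒ V=12.8992 continue | (k=1,j=1): S=142.3532, K−S=0.0000, hold=3.5503 ⇒ V=3.5503 continue  boundary S*=-
step 0: (k=0,j=0): S=113.6200, K−S=0.0000, hold=8.1187 ⇒ V=8.1187 continue  boundary S*=-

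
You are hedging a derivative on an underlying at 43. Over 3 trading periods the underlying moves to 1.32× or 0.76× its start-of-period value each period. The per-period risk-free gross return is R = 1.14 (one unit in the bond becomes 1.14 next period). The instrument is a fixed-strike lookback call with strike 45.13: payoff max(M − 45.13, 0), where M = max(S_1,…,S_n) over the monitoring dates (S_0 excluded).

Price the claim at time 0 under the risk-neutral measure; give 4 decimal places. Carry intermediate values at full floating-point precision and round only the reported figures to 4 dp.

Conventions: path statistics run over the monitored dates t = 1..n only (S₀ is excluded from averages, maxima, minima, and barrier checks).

Risk-neutral up-probability p* = (R−d)/(u−d) = (1.14−0.76)/(1.32−0.76) = 0.6786; the claim prices as the p*-weighted sum of path payoffs discounted by R^3.
Enumerate all 2^3 = 8 price paths (U = up ×1.32, D = down ×0.76); each path with k up-moves has probability p*^k·(1−p*)^(3−k).
DDD: M=32.6800, payoff=0.0000, prob=0.033209
UDD: M=56.7600, payoff=11.6300, prob=0.070108
DUD: M=43.1376, payoff=0.0000, prob=0.070108
UUD: M=74.9232, payoff=29.7932, prob=0.148005
DDU: M=32.7846, payoff=0.0000, prob=0.070108
UDU: M=56.9416, payoff=11.8116, prob=0.148005
DUU: M=56.9416, payoff=11.8116, prob=0.148005
UUU: M=98.8986, payoff=53.7686, prob=0.312454
Price = Σ prob·payoff / R^3 = 25.521486 / 1.481544 = 17.2263

price = 17.2263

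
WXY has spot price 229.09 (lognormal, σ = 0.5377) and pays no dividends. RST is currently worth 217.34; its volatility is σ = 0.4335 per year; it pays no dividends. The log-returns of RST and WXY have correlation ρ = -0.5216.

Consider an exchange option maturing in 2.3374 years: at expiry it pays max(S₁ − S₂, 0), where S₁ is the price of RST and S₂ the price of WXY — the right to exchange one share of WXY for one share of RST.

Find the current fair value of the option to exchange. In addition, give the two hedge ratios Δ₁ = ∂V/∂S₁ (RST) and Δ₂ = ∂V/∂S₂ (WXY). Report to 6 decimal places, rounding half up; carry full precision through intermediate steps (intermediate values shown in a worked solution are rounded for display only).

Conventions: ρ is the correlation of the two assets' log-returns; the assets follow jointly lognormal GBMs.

σ_eff = √(σ₁² + σ₂² − 2ρσ₁σ₂) = √(0.4335² + 0.5377² − 2·-0.5216·0.4335·0.5377) = 0.848650
d₁ = (ln(S₁/S₂) + (q₂ − q₁ + σ_eff²/2)T) / (σ_eff√T) = (ln(217.34/229.09) + (0.0 − 0.0 + 0.360103)·2.3374) / 1.297463 = 0.608151
d₂ = d₁ − σ_eff√T = 0.608151 − 1.297463 = -0.689312
N(d₁) = 0.728456,  N(d₂) = 0.245313
V = S₁·e^{−q₁T}·N(d₁) − S₂·e^{−q₂T}·N(d₂) = 158.322676 − 56.198854 = 102.123823
Key observation: r never enters — measured in units of WXY, the claim is a call on S₁/S₂ struck at 1, so only the dividend yields and σ_eff matter.
Δ₁ = e^{−q₁T}·N(d₁) = 0.728456;  Δ₂ = −e^{−q₂T}·N(d₂) = -0.245313

exchange price = 102.123823
Δ1 = 0.728456
Δ2 = -0.245313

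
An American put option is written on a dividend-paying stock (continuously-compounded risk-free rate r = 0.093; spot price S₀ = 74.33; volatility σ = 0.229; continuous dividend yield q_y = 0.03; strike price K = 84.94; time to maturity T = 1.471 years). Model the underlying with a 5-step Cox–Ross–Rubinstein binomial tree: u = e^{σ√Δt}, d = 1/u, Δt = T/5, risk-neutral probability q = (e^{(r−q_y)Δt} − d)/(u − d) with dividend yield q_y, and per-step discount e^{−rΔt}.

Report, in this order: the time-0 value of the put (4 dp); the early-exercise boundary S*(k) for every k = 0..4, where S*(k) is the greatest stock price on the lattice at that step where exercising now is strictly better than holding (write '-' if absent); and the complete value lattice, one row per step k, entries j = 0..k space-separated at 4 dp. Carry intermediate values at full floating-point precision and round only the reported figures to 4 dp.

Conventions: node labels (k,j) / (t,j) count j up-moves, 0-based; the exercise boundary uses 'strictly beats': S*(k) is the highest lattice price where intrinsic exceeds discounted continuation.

Δt=0.29420  u=1.13225  d=0.88319  q=0.54410  discount=0.97301
step 5 (expiry): payoffs max(K−S,0) = 44.9966 33.7326 19.2922 0.7796 0.0000 0.0000
step 4: (k=4,j=0): S=45.2261, K−S=39.7139, hold=37.8188 ⇒ V=39.7139 exercise | (k=4,j=1): S=57.9798, K−S=26.9602, hold=25.1772 ⇒ V=26.9602 exercise | (k=4,j=2): S=74.3300, K−S=10.6100, hold=8.9706 ⇒ V=10.6100 exercise | (k=4,j=3): S=95.2909, K−S=0.0000, hold=0.3458 ⇒ V=0.3458 continue | (k=4,j=4): S=122.1628, K−S=0.0000, hold=0.0000 ⇒ V=0.0000 continue  boundary S*=74.3300
step 3: (k=3,j=0): S=51.2074, K−S=33.7326, hold=31.8900 ⇒ V=33.7326 exercise | (k=3,j=1): S=65.6478, K−S=19.2922, hold=17.5765 ⇒ V=19.2922 exercise | (k=3,j=2): S=84.1604, K−S=0.7796, hold=4.8896 ⇒ V=4.8896 continue | (k=3,j=3): S=107.8935, K−S=0.0000, hold=0.1534 ⇒ V=0.1534 continue  boundary S*=65.6478
step 2: (k=2,j=0): S=57.9798, K−S=26.9602, hold=25.1772 ⇒ V=26.9602 exercise | (k=2,j=1): S=74.3300, K−S=10.6100, hold=11.1466 ⇒ V=11.1466 continue | (k=2,j=2): S=95.2909, K−S=0.0000, hold=2.2502 ⇒ V=2.2502 continue  boundary S*=57.9798
step 1: (k=1,j=0): S=65.6478, K−S=19.2922, hold=17.8606 ⇒ V=19.2922 exercise | (k=1,j=1): S=84.1604, K−S=0.7796, hold=6.1359 ⇒ V=6.1359 continue  boundary S*=65.6478
step 0: (k=0,j=0): S=74.3300, K−S=10.6100, hold=11.8063 ⇒ V=11.8063 continue  boundary S*=-

price = 11.8063
boundary = - 65.6478 57.9798 65.6478 74.3300
tree:
11.8063
19.2922 6.1359
26.9602 11.1466 2.2502
33.7326 19.2922 4.8896 0.1534
39.7139 26.9602 10.6100 0.3458 0.0000
44.9966 33.7326 19.2922 0.7796 0.0000 0.0000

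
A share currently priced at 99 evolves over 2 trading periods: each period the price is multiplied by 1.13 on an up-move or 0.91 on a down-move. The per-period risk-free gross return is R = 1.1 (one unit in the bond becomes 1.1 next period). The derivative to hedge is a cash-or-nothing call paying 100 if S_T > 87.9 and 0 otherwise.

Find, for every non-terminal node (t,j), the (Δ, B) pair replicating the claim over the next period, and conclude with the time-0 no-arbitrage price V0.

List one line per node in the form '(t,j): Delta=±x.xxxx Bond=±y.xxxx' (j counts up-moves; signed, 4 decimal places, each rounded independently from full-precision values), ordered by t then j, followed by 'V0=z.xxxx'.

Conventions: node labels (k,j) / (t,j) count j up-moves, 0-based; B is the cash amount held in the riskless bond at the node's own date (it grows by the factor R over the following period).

Risk-neutral probability p* = (R−d)/(u−d) = (1.1−0.91)/(1.13−0.91) = 0.8636.
Terminal payoffs: V(2,0)=0.0000, V(2,1)=100.0000, V(2,2)=100.0000
  t=1,j=0: stock 90.0900 → up 101.8017 (V=100.0000), down 81.9819 (V=0.0000). Price 78.5124; hedge Δ=5.0455, bond B=-376.0331.
  t=1,j=1: stock 111.8700 → up 126.4131 (V=100.0000), down 101.8017 (V=100.0000). Price 90.9091; hedge Δ=0.0000, bond B=90.9091.
  t=0,j=0: stock 99.0000 → up 111.8700 (V=90.9091), down 90.0900 (V=78.5124). Price 81.1078; hedge Δ=0.5692, bond B=24.7592.
Check: Δ(0,0)·S0 + B(0,0) = 81.1078 = V0.

(0,0): Delta=0.5692 Bond=24.7592
(1,0): Delta=5.0455 Bond=-376.0331
(1,1): Delta=0.0000 Bond=90.9091
V0=81.1078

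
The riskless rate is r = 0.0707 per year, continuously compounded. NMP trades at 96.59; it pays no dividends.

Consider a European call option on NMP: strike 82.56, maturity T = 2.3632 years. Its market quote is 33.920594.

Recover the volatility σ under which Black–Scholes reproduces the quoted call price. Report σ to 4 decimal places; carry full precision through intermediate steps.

sigma = 0.3476

At σ = 0.3476 the Black–Scholes value reproduces the quote:
σ√T = 0.3476·√2.3632 = 0.534355
d₁ = (ln(S/K) + (r+σ²/2)T) / (σ√T) = (ln(96.59/82.56) + (0.0707+0.3476²/2)·2.3632) / 0.534355 = (0.156950 + 0.309846) / 0.534355 = 0.873569
d₂ = d₁ − σ√T = 0.873569 − 0.534355 = 0.339213
e^{−rT} = 0.846133
N(d₁) = 0.808823,  N(d₂) = 0.632776
V = S·N(d₁) − K·e^{−rT}·N(d₂) = 78.124250 − 44.203656 = 33.920594 (equal to the quote); since ∂V/∂σ > 0 for all σ, the implied volatility is unique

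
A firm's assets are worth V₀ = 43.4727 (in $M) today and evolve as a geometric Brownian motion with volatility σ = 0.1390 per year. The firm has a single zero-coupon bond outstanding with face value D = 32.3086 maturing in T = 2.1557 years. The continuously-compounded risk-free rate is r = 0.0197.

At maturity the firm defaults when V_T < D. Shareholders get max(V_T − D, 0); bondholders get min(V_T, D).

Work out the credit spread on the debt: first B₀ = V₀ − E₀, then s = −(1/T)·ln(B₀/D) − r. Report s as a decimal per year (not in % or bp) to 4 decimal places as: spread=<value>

spread=0.0022

Equity is a call on the firm's assets struck at D = 32.3086:
d₁ = [ln(V₀/D) + (r + σ²/2)T] / (σ√T)
   = [ln(43.4727/32.3086) + (0.0197 + 0.5·0.1390²)·2.1557] / (0.1390·√2.1557)
   = [0.296800 + 0.063292] / 0.204084 = 1.764431
d₂ = d₁ − σ√T = 1.764431 − 0.204084 = 1.560347
N(d₁) = 0.961170,  N(d₂) = 0.940661,  e^(−rT) = 0.958422
E₀ = V₀·N(d₁) − D·e^(−rT)·N(d₂)
   = 43.4727·0.961170 − 32.3086·0.958422·0.940661 = 12.656847
B₀ = V₀ − E₀ = 43.4727 − 12.656847 = 30.815853
spread = −(1/T)·ln(B₀/D) − r = −(1/2.1557)·ln(30.815853/32.3086) − 0.0197 = 0.00224376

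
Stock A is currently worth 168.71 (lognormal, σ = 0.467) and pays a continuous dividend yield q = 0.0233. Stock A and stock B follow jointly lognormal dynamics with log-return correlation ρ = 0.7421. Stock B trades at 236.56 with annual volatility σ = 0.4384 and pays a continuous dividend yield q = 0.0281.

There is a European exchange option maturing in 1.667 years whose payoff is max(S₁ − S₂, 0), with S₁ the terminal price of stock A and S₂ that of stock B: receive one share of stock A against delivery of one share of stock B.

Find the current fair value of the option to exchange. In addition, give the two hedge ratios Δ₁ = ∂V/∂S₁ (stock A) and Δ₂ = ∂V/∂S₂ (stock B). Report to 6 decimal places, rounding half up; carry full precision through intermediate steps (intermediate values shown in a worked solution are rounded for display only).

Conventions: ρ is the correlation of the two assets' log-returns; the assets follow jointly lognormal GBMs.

exchange price = 9.846086
Δ1 = 0.272547
Δ2 = -0.152753

σ_eff = √(σ₁² + σ₂² − 2ρσ₁σ₂) = √(0.467² + 0.4384² − 2·0.7421·0.467·0.4384) = 0.326219
d₁ = (ln(S₁/S₂) + (q₂ − q₁ + σ_eff²/2)T) / (σ_eff√T) = (ln(168.71/236.56) + (0.0281 − 0.0233 + 0.053210)·1.667) / 0.421190 = -0.572945
d₂ = d₁ − σ_eff√T = -0.572945 − 0.421190 = -0.994135
N(d₁) = 0.283341,  N(d₂) = 0.160079
V = S₁·e^{−q₁T}·N(d₁) − S₂·e^{−q₂T}·N(d₂) = 45.981329 − 36.135243 = 9.846086
Key observation: r never enters — measured in units of stock B, the claim is a call on S₁/S₂ struck at 1, so only the dividend yields and σ_eff matter.
Δ₁ = e^{−q₁T}·N(d₁) = 0.272547;  Δ₂ = −e^{−q₂T}·N(d₂) = -0.152753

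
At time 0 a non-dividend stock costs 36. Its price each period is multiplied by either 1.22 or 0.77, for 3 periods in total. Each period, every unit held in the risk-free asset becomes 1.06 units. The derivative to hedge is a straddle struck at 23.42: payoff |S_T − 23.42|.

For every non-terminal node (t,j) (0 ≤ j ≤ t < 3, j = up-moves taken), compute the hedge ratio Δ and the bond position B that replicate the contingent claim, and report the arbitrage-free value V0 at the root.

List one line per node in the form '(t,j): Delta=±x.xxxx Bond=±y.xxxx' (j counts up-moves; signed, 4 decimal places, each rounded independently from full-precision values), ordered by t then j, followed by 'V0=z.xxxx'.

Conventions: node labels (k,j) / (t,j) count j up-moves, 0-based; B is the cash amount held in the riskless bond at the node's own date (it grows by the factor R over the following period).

(0,0): Delta=0.9030 Bond=-15.6439
(1,0): Delta=0.6244 Bond=-8.8590
(1,1): Delta=1.0000 Bond=-20.8437
(2,0): Delta=-0.4544 Bond=13.6351
(2,1): Delta=1.0000 Bond=-22.0943
(2,2): Delta=1.0000 Bond=-22.0943
V0=16.8633

The replicating-portfolio and risk-neutral prices coincide; use p* = (1.06−0.77)/(1.22−0.77) = 0.6444 for the latter.
At maturity the claim pays: V(3,0)=6.9848, V(3,1)=2.6202, V(3,2)=17.8384, V(3,3)=41.9505
Node (2,0) S=21.3444: V=(p*·2.6202+(1−p*)·6.9848)/1.06=3.9359; Δ=(2.6202−6.9848)/(26.0402−16.4352)=-0.4544; B=V−Δ·S=13.6351
Node (2,1) S=33.8184: V=(p*·17.8384+(1−p*)·2.6202)/1.06=11.7241; Δ=(17.8384−2.6202)/(41.2584−26.0402)=1.0000; B=V−Δ·S=-22.0943
Node (2,2) S=53.5824: V=(p*·41.9505+(1−p*)·17.8384)/1.06=31.4881; Δ=(41.9505−17.8384)/(65.3705−41.2584)=1.0000; B=V−Δ·S=-22.0943
Node (1,0) S=27.7200: V=(p*·11.7241+(1−p*)·3.9359)/1.06=8.4480; Δ=(11.7241−3.9359)/(33.8184−21.3444)=0.6244; B=V−Δ·S=-8.8590
Node (1,1) S=43.9200: V=(p*·31.4881+(1−p*)·11.7241)/1.06=23.0763; Δ=(31.4881−11.7241)/(53.5824−33.8184)=1.0000; B=V−Δ·S=-20.8437
Node (0,0) S=36.0000: V=(p*·23.0763+(1−p*)·8.4480)/1.06=16.8633; Δ=(23.0763−8.4480)/(43.9200−27.7200)=0.9030; B=V−Δ·S=-15.6439
Check: Δ(0,0)·S0 + B(0,0) = 16.8633 = V0.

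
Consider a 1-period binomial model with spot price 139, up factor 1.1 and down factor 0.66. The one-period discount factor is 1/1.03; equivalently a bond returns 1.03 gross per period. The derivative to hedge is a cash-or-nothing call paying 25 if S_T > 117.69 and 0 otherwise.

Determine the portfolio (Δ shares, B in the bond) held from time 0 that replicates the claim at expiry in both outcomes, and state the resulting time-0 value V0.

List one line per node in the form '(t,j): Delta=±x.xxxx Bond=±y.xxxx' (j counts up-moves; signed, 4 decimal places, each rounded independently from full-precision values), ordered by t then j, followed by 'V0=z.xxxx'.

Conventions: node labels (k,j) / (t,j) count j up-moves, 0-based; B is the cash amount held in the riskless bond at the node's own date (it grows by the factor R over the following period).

Risk-neutral probability p* = (R−d)/(u−d) = (1.03−0.66)/(1.1−0.66) = 0.8409.
Terminal payoffs: V(1,0)=0.0000, V(1,1)=25.0000
  t=0,j=0: stock 139.0000 → up 152.9000 (V=25.0000), down 91.7400 (V=0.0000). Price 20.4104; hedge Δ=0.4088, bond B=-36.4078.
As a check, the time-0 holding Δ(0,0)·S0 + B(0,0) comes to 20.4104 — exactly V0.

(0,0): Delta=0.4088 Bond=-36.4078
V0=20.4104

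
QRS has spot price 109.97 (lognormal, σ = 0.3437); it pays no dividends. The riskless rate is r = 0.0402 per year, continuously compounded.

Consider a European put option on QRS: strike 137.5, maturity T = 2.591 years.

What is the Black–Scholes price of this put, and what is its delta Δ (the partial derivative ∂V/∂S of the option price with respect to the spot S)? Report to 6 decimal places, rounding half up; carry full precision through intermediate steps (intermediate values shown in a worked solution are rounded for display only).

price = 33.021768
Δ = -0.475657

σ√T = 0.3437·√2.591 = 0.553240
d₁ = (ln(S/K) + (r+σ²/2)T) / (σ√T) = (ln(109.97/137.5) + (0.0402+0.3437²/2)·2.591) / 0.553240 = (-0.223416 + 0.257195) / 0.553240 = 0.061057
d₂ = d₁ − σ√T = 0.061057 − 0.553240 = -0.492183
e^{−rT} = 0.901083
N(−d₁) = 0.475657,  N(−d₂) = 0.688705
Put price V = K·e^{−rT}·N(−d₂) − S·N(−d₁) = 85.329778 − 52.308010 = 33.021768
Δ = −N(−d₁) = -0.475657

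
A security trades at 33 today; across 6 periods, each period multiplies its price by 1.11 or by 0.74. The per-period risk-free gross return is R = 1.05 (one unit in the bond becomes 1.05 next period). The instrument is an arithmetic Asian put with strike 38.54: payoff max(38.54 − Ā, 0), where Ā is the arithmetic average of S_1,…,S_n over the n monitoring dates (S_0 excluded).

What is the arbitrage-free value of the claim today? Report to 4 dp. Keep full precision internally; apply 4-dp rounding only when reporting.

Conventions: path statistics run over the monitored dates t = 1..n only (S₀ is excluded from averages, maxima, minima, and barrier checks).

price = 2.4800

Under the martingale measure an up-move has probability p* = 0.8378; value the claim as the probability-weighted average of per-path payoffs, discounted 6 periods at R = 1.05.
Enumerate all 2^6 = 64 price paths (U = up ×1.11, D = down ×0.74); each path with k up-moves has probability p*^k·(1−p*)^(6−k).
DDDDDD: Ā=13.0834, payoff=25.4566, prob=0.000018
UDDDDD: Ā=19.6251, payoff=18.9149, prob=0.000094
DUDDDD: Ā=17.5901, payoff=20.9499, prob=0.000094
UUDDDD: Ā=26.3851, payoff=12.1549, prob=0.000485
DDUDDD: Ā=16.0842, payoff=22.4558, prob=0.000094
UDUDDD: Ā=24.1263, payoff=14.4137, prob=0.000485
DUUDDD: Ā=22.0913, payoff=16.4487, prob=0.000485
UUUDDD: Ā=33.1369, payoff=5.4031, prob=0.002508
DDDUDD: Ā=14.9698, payoff=23.5702, prob=0.000094
UDDUDD: Ā=22.4547, payoff=16.0853, prob=0.000485
DUDUDD: Ā=20.4197, payoff=18.1203, prob=0.000485
UUDUDD: Ā=30.6296, payoff=7.9104, prob=0.002508
DDUUDD: Ā=18.9138, payoff=19.6262, prob=0.000485
UDUUDD: Ā=28.3707, payoff=10.1693, prob=0.002508
DUUUDD: Ā=26.3357, payoff=12.2043, prob=0.002508
UUUUDD: Ā=39.5036, payoff=0.0000, prob=0.012958
DDDDUD: Ā=14.1452, payoff=24.3948, prob=0.000094
UDDDUD: Ā=21.2178, payoff=17.3222, prob=0.000485
DUDDUD: Ā=19.1828, payoff=19.3572, prob=0.000485
UUDDUD: Ā=28.7741, payoff=9.7659, prob=0.002508
DDUDUD: Ā=17.6769, payoff=20.8631, prob=0.000485
UDUDUD: Ā=26.5153, payoff=12.0247, prob=0.002508
DUUDUD: Ā=24.4803, payoff=14.0597, prob=0.002508
UUUDUD: Ā=36.7204, payoff=1.8196, prob=0.012958
DDDUUD: Ā=16.5625, payoff=21.9775, prob=0.000485
UDDUUD: Ā=24.8438, payoff=13.6962, prob=0.002508
DUDUUD: Ā=22.8088, payoff=15.7312, prob=0.002508
UUDUUD: Ā=34.2131, payoff=4.3269, prob=0.012958
DDUUUD: Ā=21.3029, payoff=17.2371, prob=0.002508
UDUUUD: Ā=31.9543, payoff=6.5857, prob=0.012958
DUUUUD: Ā=29.9193, payoff=8.6207, prob=0.012958
UUUUUD: Ā=44.8789, payoff=0.0000, prob=0.066950
DDDDDU: Ā=13.5350, payoff=25.0050, prob=0.000094
UDDDDU: Ā=20.3024, payoff=18.2376, prob=0.000485
DUDDDU: Ā=18.2674, payoff=20.2726, prob=0.000485
UUDDDU: Ā=27.4011, payoff=11.1389, prob=0.002508
DDUDDU: Ā=16.7615, payoff=21.7785, prob=0.000485
UDUDDU: Ā=25.1423, payoff=13.3977, prob=0.002508
DUUDDU: Ā=23.1073, payoff=15.4327, prob=0.002508
UUUDDU: Ā=34.6609, payoff=3.8791, prob=0.012958
DDDUDU: Ā=15.6472, payoff=22.8928, prob=0.000485
UDDUDU: Ā=23.4707, payoff=15.0693, prob=0.002508
DUDUDU: Ā=21.4357, payoff=17.1043, prob=0.002508
UUDUDU: Ā=32.1536, payoff=6.3864, prob=0.012958
DDUUDU: Ā=19.9298, payoff=18.6102, prob=0.002508
UDUUDU: Ā=29.8948, payoff=8.6452, prob=0.012958
DUUUDU: Ā=27.8598, payoff=10.6802, prob=0.012958
UUUUDU: Ā=41.7896, payoff=0.0000, prob=0.066950
DDDDUU: Ā=14.8225, payoff=23.7175, prob=0.000485
UDDDUU: Ā=22.2338, payoff=16.3062, prob=0.002508
DUDDUU: Ā=20.1988, payoff=18.3412, prob=0.002508
UUDDUU: Ā=30.2982, payoff=8.2418, prob=0.012958
DDUDUU: Ā=18.6929, payoff=19.8471, prob=0.002508
UDUDUU: Ā=28.0393, payoff=10.5007, prob=0.012958
DUUDUU: Ā=26.0043, payoff=12.5357, prob=0.012958
UUUDUU: Ā=39.0065, payoff=0.0000, prob=0.066950
DDDUUU: Ā=17.5785, payoff=20.9615, prob=0.002508
UDDUUU: Ā=26.3678, payoff=12.1722, prob=0.012958
DUDUUU: Ā=24.3328, payoff=14.2072, prob=0.012958
UUDUUU: Ā=36.4992, payoff=2.0408, prob=0.066950
DDUUUU: Ā=22.8269, payoff=15.7131, prob=0.012958
UDUUUU: Ā=34.2403, payoff=4.2997, prob=0.066950
DUUUUU: Ā=32.2053, payoff=6.3347, prob=0.066950
UUUUUU: Ā=48.3080, payoff=0.0000, prob=0.345907
Price = Σ prob·payoff / R^6 = 3.323450 / 1.340096 = 2.4800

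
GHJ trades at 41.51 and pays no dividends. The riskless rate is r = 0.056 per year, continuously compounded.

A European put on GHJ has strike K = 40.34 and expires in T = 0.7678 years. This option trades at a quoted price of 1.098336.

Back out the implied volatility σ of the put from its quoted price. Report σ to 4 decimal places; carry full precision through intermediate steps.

sigma = 0.1606

At σ = 0.1606 the Black–Scholes value reproduces the quote:
σ√T = 0.1606·√0.7678 = 0.140724
d₁ = (ln(S/K) + (r+σ²/2)T) / (σ√T) = (ln(41.51/40.34) + (0.056+0.1606²/2)·0.7678) / 0.140724 = (0.028591 + 0.052898) / 0.140724 = 0.579070
d₂ = d₁ − σ√T = 0.579070 − 0.140724 = 0.438346
e^{−rT} = 0.957914
N(−d₁) = 0.281271,  N(−d₂) = 0.330568
V = K·e^{−rT}·N(−d₂) − S·N(−d₁) = 12.773894 − 11.675558 = 1.098336 (the quoted price), and the Black–Scholes price is strictly increasing in σ, so σ is unique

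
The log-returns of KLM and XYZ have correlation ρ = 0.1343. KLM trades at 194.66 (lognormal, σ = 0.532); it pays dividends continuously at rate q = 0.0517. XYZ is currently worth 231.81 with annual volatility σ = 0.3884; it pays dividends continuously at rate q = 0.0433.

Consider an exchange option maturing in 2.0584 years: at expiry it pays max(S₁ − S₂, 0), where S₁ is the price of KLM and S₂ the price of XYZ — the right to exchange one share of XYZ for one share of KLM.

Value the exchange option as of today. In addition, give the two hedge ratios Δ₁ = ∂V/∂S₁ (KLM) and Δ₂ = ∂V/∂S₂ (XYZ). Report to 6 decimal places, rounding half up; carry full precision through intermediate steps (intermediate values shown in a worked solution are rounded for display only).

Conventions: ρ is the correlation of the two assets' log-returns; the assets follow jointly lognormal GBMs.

exchange price = 48.921650
Δ1 = 0.529114
Δ2 = -0.233276

σ_eff = √(σ₁² + σ₂² − 2ρσ₁σ₂) = √(0.532² + 0.3884² − 2·0.1343·0.532·0.3884) = 0.615124
d₁ = (ln(S₁/S₂) + (q₂ − q₁ + σ_eff²/2)T) / (σ_eff√T) = (ln(194.66/231.81) + (0.0433 − 0.0517 + 0.189189)·2.0584) / 0.882527 = 0.223758
d₂ = d₁ − σ_eff√T = 0.223758 − 0.882527 = -0.658769
N(d₁) = 0.588527,  N(d₂) = 0.255022
V = S₁·e^{−q₁T}·N(d₁) − S₂·e^{−q₂T}·N(d₂) = 102.997334 − 54.075684 = 48.921650
Key observation: r never enters — measured in units of XYZ, the claim is a call on S₁/S₂ struck at 1, so only the dividend yields and σ_eff matter.
Δ₁ = e^{−q₁T}·N(d₁) = 0.529114;  Δ₂ = −e^{−q₂T}·N(d₂) = -0.233276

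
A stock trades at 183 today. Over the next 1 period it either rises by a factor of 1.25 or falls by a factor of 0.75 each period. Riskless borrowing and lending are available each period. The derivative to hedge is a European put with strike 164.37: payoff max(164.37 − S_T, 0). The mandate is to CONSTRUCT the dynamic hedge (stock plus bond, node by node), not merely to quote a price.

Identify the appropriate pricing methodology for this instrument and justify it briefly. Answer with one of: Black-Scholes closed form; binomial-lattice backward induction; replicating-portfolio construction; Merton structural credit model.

Key observation: the deliverable is the dynamic trading strategy on the 1-step tree (spot 183, moves 1.25 and 0.75), so the valuation must go through the node-by-node replicating-portfolio solve.

framework: replicating-portfolio construction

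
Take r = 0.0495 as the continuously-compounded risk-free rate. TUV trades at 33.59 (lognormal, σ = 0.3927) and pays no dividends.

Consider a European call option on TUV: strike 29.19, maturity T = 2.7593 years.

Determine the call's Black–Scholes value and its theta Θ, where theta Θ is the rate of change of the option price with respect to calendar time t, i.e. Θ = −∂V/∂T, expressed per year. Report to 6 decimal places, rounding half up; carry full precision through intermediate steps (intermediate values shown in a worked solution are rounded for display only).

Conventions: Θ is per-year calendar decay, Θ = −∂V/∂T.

price = 12.255202
Θ = -1.874605

σ√T = 0.3927·√2.7593 = 0.652320
d₁ = (ln(S/K) + (r+σ²/2)T) / (σ√T) = (ln(33.59/29.19) + (0.0495+0.3927²/2)·2.7593) / 0.652320 = (0.140402 + 0.349346) / 0.652320 = 0.750779
d₂ = d₁ − σ√T = 0.750779 − 0.652320 = 0.098460
e^{−rT} = 0.872332
N(d₁) = 0.773607,  N(d₂) = 0.539216
Call price V = S·N(d₁) − K·e^{−rT}·N(d₂) = 25.985467 − 13.730265 = 12.255202
φ(d₁) = (1/√(2π))·e^{−d₁²/2} = 0.300961
Θ = −S·φ(d₁)·σ/(2√T) − r·K·e^{−rT}·N(d₂) = −1.194957 − 0.679648 = -1.874605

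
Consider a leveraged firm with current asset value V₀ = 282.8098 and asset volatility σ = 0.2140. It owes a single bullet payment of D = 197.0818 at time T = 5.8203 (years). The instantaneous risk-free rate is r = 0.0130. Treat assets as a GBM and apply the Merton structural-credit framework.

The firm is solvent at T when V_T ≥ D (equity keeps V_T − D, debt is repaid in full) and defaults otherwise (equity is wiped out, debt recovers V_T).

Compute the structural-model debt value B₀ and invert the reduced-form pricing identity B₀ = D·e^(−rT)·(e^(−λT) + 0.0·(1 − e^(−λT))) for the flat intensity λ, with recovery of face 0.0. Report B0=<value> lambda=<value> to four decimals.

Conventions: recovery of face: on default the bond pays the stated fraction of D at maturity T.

B0=169.9797 lambda=0.0124

Equity is a call on the firm's assets struck at D = 197.0818:
d₁ = [ln(V₀/D) + (r + σ²/2)T] / (σ√T)
   = [ln(282.8098/197.0818) + (0.0130 + 0.5·0.2140²)·5.8203] / (0.2140·√5.8203)
   = [0.361156 + 0.208937] / 0.516281 = 1.104229
d₂ = d₁ − σ√T = 1.104229 − 0.516281 = 0.587948
N(d₁) = 0.865253,  N(d₂) = 0.721716,  e^(−rT) = 0.927128
E₀ = V₀·N(d₁) − D·e^(−rT)·N(d₂)
   = 282.8098·0.865253 − 197.0818·0.927128·0.721716 = 112.830051
B₀ = V₀ − E₀ = 282.8098 − 112.830051 = 169.979749
e^(−λT) = (B₀·e^(rT)/D − 0)/(1 − 0) = (169.9797·1.078600/197.0818 − 0)/1 = 0.93027415
λ = −ln(0.93027415)/5.8203 = 0.012418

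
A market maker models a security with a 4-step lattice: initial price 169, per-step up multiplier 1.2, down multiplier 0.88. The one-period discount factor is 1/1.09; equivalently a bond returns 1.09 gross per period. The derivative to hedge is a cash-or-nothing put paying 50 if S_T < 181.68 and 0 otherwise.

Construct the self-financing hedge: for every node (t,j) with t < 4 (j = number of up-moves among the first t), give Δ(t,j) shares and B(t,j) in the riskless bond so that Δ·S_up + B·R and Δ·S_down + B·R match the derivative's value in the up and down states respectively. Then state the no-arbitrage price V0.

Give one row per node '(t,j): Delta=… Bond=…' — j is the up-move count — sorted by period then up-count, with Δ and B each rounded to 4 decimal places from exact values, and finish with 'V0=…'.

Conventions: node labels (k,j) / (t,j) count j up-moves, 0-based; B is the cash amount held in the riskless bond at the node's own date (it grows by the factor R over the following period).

(0,0): Delta=-0.1661 Bond=32.3397
(1,0): Delta=-0.3990 Bond=69.8849
(1,1): Delta=-0.0766 Bond=17.1083
(2,0): Delta=-0.7188 Bond=118.0325
(2,1): Delta=-0.2761 Bond=54.2489
(2,2): Delta=0.0000 Bond=0.0000
(3,0): Delta=0.0000 Bond=45.8716
(3,1): Delta=-0.9949 Bond=172.0183
(3,2): Delta=0.0000 Bond=0.0000
(3,3): Delta=0.0000 Bond=0.0000
V0=4.2714

Risk-neutral probability p* = (R−d)/(u−d) = (1.09−0.88)/(1.2−0.88) = 0.6563.
Terminal payoffs: V(4,0)=50.0000, V(4,1)=50.0000, V(4,2)=0.0000, V(4,3)=0.0000, V(4,4)=0.0000
Node (3,0) S=115.1688: V=(p*·50.0000+(1−p*)·50.0000)/1.09=45.8716; Δ=(50.0000−50.0000)/(138.2025−101.3485)=0.0000; B=V−Δ·S=45.8716
Node (3,1) S=157.0483: V=(p*·0.0000+(1−p*)·50.0000)/1.09=15.7683; Δ=(0.0000−50.0000)/(188.4580−138.2025)=-0.9949; B=V−Δ·S=172.0183
Node (3,2) S=214.1568: V=(p*·0.0000+(1−p*)·0.0000)/1.09=0.0000; Δ=(0.0000−0.0000)/(256.9882−188.4580)=0.0000; B=V−Δ·S=0.0000
Node (3,3) S=292.0320: V=(p*·0.0000+(1−p*)·0.0000)/1.09=0.0000; Δ=(0.0000−0.0000)/(350.4384−256.9882)=0.0000; B=V−Δ·S=0.0000
Node (2,0) S=130.8736: V=(p*·15.7683+(1−p*)·45.8716)/1.09=23.9599; Δ=(15.7683−45.8716)/(157.0483−115.1688)=-0.7188; B=V−Δ·S=118.0325
Node (2,1) S=178.4640: V=(p*·0.0000+(1−p*)·15.7683)/1.09=4.9728; Δ=(0.0000−15.7683)/(214.1568−157.0483)=-0.2761; B=V−Δ·S=54.2489
Node (2,2) S=243.3600: V=(p*·0.0000+(1−p*)·0.0000)/1.09=0.0000; Δ=(0.0000−0.0000)/(292.0320−214.1568)=0.0000; B=V−Δ·S=0.0000
Node (1,0) S=148.7200: V=(p*·4.9728+(1−p*)·23.9599)/1.09=10.5501; Δ=(4.9728−23.9599)/(178.4640−130.8736)=-0.3990; B=V−Δ·S=69.8849
Node (1,1) S=202.8000: V=(p*·0.0000+(1−p*)·4.9728)/1.09=1.5683; Δ=(0.0000−4.9728)/(243.3600−178.4640)=-0.0766; B=V−Δ·S=17.1083
Node (0,0) S=169.0000: V=(p*·1.5683+(1−p*)·10.5501)/1.09=4.2714; Δ=(1.5683−10.5501)/(202.8000−148.7200)=-0.1661; B=V−Δ·S=32.3397
Sanity check at the root: Δ(0,0)·S0 + B(0,0) reproduces V0 = 4.2714.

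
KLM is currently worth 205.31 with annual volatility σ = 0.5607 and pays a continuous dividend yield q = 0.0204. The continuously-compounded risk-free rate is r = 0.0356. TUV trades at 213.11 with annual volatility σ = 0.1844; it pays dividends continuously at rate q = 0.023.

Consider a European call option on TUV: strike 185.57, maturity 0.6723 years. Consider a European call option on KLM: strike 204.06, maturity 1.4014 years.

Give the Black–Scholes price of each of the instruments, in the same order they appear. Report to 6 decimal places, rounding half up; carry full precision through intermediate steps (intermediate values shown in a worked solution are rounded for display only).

[TUV call K=185.57]
σ√T = 0.1844·√0.6723 = 0.151197
d₁ = (ln(S/K) + (r−q+σ²/2)T) / (σ√T) = (ln(213.11/185.57) + (0.0356−0.023+0.1844²/2)·0.6723) / 0.151197 = (0.138376 + 0.019901) / 0.151197 = 1.046831
d₂ = d₁ − σ√T = 1.046831 − 0.151197 = 0.895635
e^{−rT} = 0.976350
e^{−qT} = 0.984656
N(d₁) = 0.852411,  N(d₂) = 0.814776
price = S·e^{−qT}·N(d₁) − K·e^{−rT}·N(d₂) = 178.870032 − 147.622194 = 31.247837
[KLM call K=204.06]
σ√T = 0.5607·√1.4014 = 0.663761
d₁ = (ln(S/K) + (r−q+σ²/2)T) / (σ√T) = (ln(205.31/204.06) + (0.0356−0.0204+0.5607²/2)·1.4014) / 0.663761 = (0.006107 + 0.241590) / 0.663761 = 0.373173
d₂ = d₁ − σ√T = 0.373173 − 0.663761 = -0.290588
e^{−rT} = 0.951334
e^{−qT} = 0.971816
N(d₁) = 0.645490,  N(d₂) = 0.385683
price = S·e^{−qT}·N(d₁) − K·e^{−rT}·N(d₂) = 128.790495 − 74.872394 = 53.918101

price(TUV call K=185.57) = 31.247837
price(KLM call K=204.06) = 53.918101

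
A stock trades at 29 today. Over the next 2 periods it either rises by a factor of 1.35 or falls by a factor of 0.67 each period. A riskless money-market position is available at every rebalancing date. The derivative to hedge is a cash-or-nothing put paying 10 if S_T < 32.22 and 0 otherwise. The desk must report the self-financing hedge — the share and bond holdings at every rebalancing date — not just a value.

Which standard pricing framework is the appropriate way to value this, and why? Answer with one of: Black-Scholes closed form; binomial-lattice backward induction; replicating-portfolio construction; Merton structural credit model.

Key observation: the task asks for the hedge itself — share and bond holdings at every node of the 2-period tree on spot 29 with factors 1.35/0.67 — which is exactly what the replicating-portfolio construction produces.

framework: replicating-portfolio construction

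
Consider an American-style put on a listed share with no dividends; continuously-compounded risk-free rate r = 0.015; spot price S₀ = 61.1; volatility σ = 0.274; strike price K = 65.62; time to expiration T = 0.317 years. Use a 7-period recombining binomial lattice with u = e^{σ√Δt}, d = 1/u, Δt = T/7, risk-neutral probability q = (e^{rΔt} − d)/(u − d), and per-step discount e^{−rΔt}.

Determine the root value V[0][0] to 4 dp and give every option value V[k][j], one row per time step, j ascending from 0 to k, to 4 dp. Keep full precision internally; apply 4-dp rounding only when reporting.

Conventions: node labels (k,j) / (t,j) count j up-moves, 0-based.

price = 6.3756
tree:
6.3756
8.6648 4.0136
11.3646 5.8809 2.0853
14.3253 8.3142 3.3690 0.7588
17.2307 11.2455 5.2899 1.3844 0.1119
19.9715 14.3253 7.9808 2.5105 0.2201 0.0000
22.5571 17.2307 11.2455 4.5200 0.4329 0.0000 0.0000
24.9962 19.9715 14.3253 7.9808 0.8514 0.0000 0.0000 0.0000

Δt=0.04529, u=1.06004, d=0.94336, q=0.49125, disc=e^(-rΔt)=0.99932
k=7 terminal: V=max(K-S,0) → 24.9962 19.9715 14.3253 7.9808 0.8514 0.0000 0.0000 0.0000
k=6: j=0 S=43.0629 intr=22.5571 cont=22.5126 V=22.5571[EX]; j=1 S=48.3893 intr=17.2307 cont=17.1862 V=17.2307[EX]; j=2 S=54.3745 intr=11.2455 cont=11.2010 V=11.2455[EX]; j=3 S=61.1000 intr=4.5200 cont=4.4754 V=4.5200[EX]; j=4 S=68.6574 intr=0.0000 cont=0.4329 V=0.4329[hold]; j=5 S=77.1495 intr=0.0000 cont=0.0000 V=0.0000[hold]; j=6 S=86.6921 intr=0.0000 cont=0.0000 V=0.0000[hold]
k=5: j=0 S=45.6485 intr=19.9715 cont=19.9270 V=19.9715[EX]; j=1 S=51.2947 intr=14.3253 cont=14.2808 V=14.3253[EX]; j=2 S=57.6392 intr=7.9808 cont=7.9362 V=7.9808[EX]; j=3 S=64.7686 intr=0.8514 cont=2.5105 V=2.5105[hold]; j=4 S=72.7797 intr=0.0000 cont=0.2201 V=0.2201[hold]; j=5 S=81.7817 intr=0.0000 cont=0.0000 V=0.0000[hold]
k=4: j=0 S=48.3893 intr=17.2307 cont=17.1862 V=17.2307[EX]; j=1 S=54.3745 intr=11.2455 cont=11.2010 V=11.2455[EX]; j=2 S=61.1000 intr=4.5200 cont=5.2899 V=5.2899[hold]; j=3 S=68.6574 intr=0.0000 cont=1.3844 V=1.3844[hold]; j=4 S=77.1495 intr=0.0000 cont=0.1119 V=0.1119[hold]
k=3: j=0 S=51.2947 intr=14.3253 cont=14.2808 V=14.3253[EX]; j=1 S=57.6392 intr=7.9808 cont=8.3142 V=8.3142[hold]; j=2 S=64.7686 intr=0.8514 cont=3.3690 V=3.3690[hold]; j=3 S=72.7797 intr=0.0000 cont=0.7588 V=0.7588[hold]
k=2: j=0 S=54.3745 intr=11.2455 cont=11.3646 V=11.3646[hold]; j=1 S=61.1000 intr=4.5200 cont=5.8809 V=5.8809[hold]; j=2 S=68.6574 intr=0.0000 cont=2.0853 V=2.0853[hold]
k=1: j=0 S=57.6392 intr=7.9808 cont=8.6648 V=8.6648[hold]; j=1 S=64.7686 intr=0.8514 cont=4.0136 V=4.0136[hold]
k=0: j=0 S=61.1000 intr=4.5200 cont=6.3756 V=6.3756[hold]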